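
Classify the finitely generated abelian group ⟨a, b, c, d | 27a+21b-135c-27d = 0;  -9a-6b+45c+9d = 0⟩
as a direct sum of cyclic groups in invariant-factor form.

rank_ℚ(R)=2; free=4−2=2
SNF(R) diag = [3, 9] → torsion [3, 9]

Answer: M ≅ ℤ^2 ⊕ ℤ/3 ⊕ ℤ/9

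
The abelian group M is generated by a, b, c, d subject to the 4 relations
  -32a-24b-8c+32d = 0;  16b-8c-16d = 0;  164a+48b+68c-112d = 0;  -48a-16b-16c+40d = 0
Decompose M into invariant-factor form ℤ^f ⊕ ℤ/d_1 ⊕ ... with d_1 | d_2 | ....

Answer: M ≅ ℤ/4 ⊕ ℤ/8 ⊕ ℤ/8 ⊕ ℤ/24

Derivation:
rank_ℚ(R)=4; free=4−4=0
SNF(R) diag = [4, 8, 8, 24] → torsion [4, 8, 8, 24]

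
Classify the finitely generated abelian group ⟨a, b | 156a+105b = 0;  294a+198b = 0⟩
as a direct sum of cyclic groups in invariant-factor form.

rank_ℚ(R)=2; free=2−2=0
SNF(R) diag = [3, 6] → torsion [3, 6]

Answer: M ≅ ℤ/3 ⊕ ℤ/6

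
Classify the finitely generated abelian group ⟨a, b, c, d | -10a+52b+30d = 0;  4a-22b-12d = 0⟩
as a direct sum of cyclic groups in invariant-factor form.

rank_ℚ(R)=2; free=4−2=2
SNF(R) diag = [2, 6] → torsion [2, 6]

Answer: M ≅ ℤ^2 ⊕ ℤ/2 ⊕ ℤ/6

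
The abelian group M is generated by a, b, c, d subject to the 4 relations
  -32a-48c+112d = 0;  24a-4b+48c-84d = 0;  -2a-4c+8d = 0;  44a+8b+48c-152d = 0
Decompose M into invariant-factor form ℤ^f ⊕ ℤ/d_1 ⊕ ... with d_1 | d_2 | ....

rank_ℚ(R)=4; free=4−4=0
SNF(R) diag = [2, 4, 8, 16] → torsion [2, 4, 8, 16]

Answer: M ≅ ℤ/2 ⊕ ℤ/4 ⊕ ℤ/8 ⊕ ℤ/16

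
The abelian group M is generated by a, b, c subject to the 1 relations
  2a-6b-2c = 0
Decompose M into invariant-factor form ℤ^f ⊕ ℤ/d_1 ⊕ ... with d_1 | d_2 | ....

rank_ℚ(R)=1; free=3−1=2
SNF(R) diag = [2] → torsion [2]

Answer: M ≅ ℤ^2 ⊕ ℤ/2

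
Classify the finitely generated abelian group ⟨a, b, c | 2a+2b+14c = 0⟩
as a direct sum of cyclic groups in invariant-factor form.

rank_ℚ(R)=1; free=3−1=2
SNF(R) diag = [2] → torsion [2]

Answer: M ≅ ℤ^2 ⊕ ℤ/2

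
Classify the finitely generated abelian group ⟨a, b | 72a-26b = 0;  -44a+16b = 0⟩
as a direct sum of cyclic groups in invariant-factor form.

Answer: M ≅ ℤ/2 ⊕ ℤ/4

Derivation:
rank_ℚ(R)=2; free=2−2=0
SNF(R) diag = [2, 4] → torsion [2, 4]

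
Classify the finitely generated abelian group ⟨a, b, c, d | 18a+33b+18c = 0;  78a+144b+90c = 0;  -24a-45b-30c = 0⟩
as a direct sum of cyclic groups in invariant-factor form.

Answer: M ≅ ℤ^1 ⊕ ℤ/3 ⊕ ℤ/6 ⊕ ℤ/6

Derivation:
rank_ℚ(R)=3; free=4−3=1
SNF(R) diag = [3, 6, 6] → torsion [3, 6, 6]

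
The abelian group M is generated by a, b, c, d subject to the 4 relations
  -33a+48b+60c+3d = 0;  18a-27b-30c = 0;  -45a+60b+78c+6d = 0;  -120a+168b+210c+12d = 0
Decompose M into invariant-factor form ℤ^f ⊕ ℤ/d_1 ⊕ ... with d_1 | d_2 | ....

Answer: M ≅ ℤ/3 ⊕ ℤ/3 ⊕ ℤ/3 ⊕ ℤ/6

Derivation:
rank_ℚ(R)=4; free=4−4=0
SNF(R) diag = [3, 3, 3, 6] → torsion [3, 3, 3, 6]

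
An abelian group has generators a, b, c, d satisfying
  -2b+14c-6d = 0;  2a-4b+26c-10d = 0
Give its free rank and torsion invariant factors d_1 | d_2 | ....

rank_ℚ(R)=2; free=4−2=2
SNF(R) diag = [2, 2] → torsion [2, 2]

Answer: M ≅ ℤ^2 ⊕ ℤ/2 ⊕ ℤ/2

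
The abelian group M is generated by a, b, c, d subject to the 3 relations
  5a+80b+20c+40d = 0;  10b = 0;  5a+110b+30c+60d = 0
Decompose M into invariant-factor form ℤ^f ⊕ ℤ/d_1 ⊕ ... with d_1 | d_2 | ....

Answer: M ≅ ℤ^1 ⊕ ℤ/5 ⊕ ℤ/10 ⊕ ℤ/10

Derivation:
rank_ℚ(R)=3; free=4−3=1
SNF(R) diag = [5, 10, 10] → torsion [5, 10, 10]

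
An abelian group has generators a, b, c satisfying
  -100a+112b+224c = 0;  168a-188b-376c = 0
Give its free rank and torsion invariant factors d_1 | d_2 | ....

rank_ℚ(R)=2; free=3−2=1
SNF(R) diag = [4, 4] → torsion [4, 4]

Answer: M ≅ ℤ^1 ⊕ ℤ/4 ⊕ ℤ/4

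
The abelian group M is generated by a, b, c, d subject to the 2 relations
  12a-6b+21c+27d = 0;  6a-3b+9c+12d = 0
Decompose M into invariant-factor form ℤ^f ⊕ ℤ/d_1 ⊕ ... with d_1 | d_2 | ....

rank_ℚ(R)=2; free=4−2=2
SNF(R) diag = [3, 3] → torsion [3, 3]

Answer: M ≅ ℤ^2 ⊕ ℤ/3 ⊕ ℤ/3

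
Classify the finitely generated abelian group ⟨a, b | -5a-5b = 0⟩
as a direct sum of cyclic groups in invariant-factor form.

Answer: M ≅ ℤ^1 ⊕ ℤ/5

Derivation:
rank_ℚ(R)=1; free=2−1=1
SNF(R) diag = [5] → torsion [5]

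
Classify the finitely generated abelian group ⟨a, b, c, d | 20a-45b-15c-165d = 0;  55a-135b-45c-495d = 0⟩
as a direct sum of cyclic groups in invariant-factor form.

rank_ℚ(R)=2; free=4−2=2
SNF(R) diag = [5, 15] → torsion [5, 15]

Answer: M ≅ ℤ^2 ⊕ ℤ/5 ⊕ ℤ/15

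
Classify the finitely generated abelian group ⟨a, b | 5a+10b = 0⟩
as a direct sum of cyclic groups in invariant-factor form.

Answer: M ≅ ℤ^1 ⊕ ℤ/5

Derivation:
rank_ℚ(R)=1; free=2−1=1
SNF(R) diag = [5] → torsion [5]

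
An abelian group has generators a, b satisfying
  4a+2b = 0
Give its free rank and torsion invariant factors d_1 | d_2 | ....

rank_ℚ(R)=1; free=2−1=1
SNF(R) diag = [2] → torsion [2]

Answer: M ≅ ℤ^1 ⊕ ℤ/2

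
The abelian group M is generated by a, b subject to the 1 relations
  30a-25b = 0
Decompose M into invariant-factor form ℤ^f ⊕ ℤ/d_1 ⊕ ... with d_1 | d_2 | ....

rank_ℚ(R)=1; free=2−1=1
SNF(R) diag = [5] → torsion [5]

Answer: M ≅ ℤ^1 ⊕ ℤ/5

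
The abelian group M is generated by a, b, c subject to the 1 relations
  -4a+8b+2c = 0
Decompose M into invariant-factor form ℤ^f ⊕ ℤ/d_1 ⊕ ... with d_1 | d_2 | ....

Answer: M ≅ ℤ^2 ⊕ ℤ/2

Derivation:
rank_ℚ(R)=1; free=3−1=2
SNF(R) diag = [2] → torsion [2]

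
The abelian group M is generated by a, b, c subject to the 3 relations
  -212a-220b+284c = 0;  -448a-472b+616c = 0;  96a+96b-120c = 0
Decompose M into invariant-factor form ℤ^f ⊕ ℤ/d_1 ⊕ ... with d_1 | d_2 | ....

rank_ℚ(R)=3; free=3−3=0
SNF(R) diag = [4, 8, 24] → torsion [4, 8, 24]

Answer: M ≅ ℤ/4 ⊕ ℤ/8 ⊕ ℤ/24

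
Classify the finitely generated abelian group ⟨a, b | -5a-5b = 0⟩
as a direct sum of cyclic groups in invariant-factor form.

rank_ℚ(R)=1; free=2−1=1
SNF(R) diag = [5] → torsion [5]

Answer: M ≅ ℤ^1 ⊕ ℤ/5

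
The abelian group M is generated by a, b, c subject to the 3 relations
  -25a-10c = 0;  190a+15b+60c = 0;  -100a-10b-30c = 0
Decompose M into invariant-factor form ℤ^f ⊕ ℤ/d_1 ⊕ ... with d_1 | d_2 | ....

rank_ℚ(R)=3; free=3−3=0
SNF(R) diag = [5, 5, 10] → torsion [5, 5, 10]

Answer: M ≅ ℤ/5 ⊕ ℤ/5 ⊕ ℤ/10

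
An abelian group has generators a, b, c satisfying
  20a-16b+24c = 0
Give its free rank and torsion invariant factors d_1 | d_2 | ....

rank_ℚ(R)=1; free=3−1=2
SNF(R) diag = [4] → torsion [4]

Answer: M ≅ ℤ^2 ⊕ ℤ/4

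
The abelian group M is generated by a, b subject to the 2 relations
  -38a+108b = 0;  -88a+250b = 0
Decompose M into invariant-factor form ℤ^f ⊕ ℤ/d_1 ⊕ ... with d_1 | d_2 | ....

Answer: M ≅ ℤ/2 ⊕ ℤ/2

Derivation:
rank_ℚ(R)=2; free=2−2=0
SNF(R) diag = [2, 2] → torsion [2, 2]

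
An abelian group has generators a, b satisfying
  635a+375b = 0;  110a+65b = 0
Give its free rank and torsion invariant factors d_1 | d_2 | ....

rank_ℚ(R)=2; free=2−2=0
SNF(R) diag = [5, 5] → torsion [5, 5]

Answer: M ≅ ℤ/5 ⊕ ℤ/5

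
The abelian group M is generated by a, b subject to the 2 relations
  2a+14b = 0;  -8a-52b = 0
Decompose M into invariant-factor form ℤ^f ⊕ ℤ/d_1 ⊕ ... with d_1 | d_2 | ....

rank_ℚ(R)=2; free=2−2=0
SNF(R) diag = [2, 4] → torsion [2, 4]

Answer: M ≅ ℤ/2 ⊕ ℤ/4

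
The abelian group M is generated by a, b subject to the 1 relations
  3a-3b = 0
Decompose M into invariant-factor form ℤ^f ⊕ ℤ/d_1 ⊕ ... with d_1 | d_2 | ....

rank_ℚ(R)=1; free=2−1=1
SNF(R) diag = [3] → torsion [3]

Answer: M ≅ ℤ^1 ⊕ ℤ/3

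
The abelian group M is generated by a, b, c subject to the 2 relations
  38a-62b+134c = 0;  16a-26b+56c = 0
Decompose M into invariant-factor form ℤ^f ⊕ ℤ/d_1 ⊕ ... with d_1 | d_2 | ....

Answer: M ≅ ℤ^1 ⊕ ℤ/2 ⊕ ℤ/2

Derivation:
rank_ℚ(R)=2; free=3−2=1
SNF(R) diag = [2, 2] → torsion [2, 2]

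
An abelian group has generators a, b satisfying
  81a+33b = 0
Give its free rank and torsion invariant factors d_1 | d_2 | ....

rank_ℚ(R)=1; free=2−1=1
SNF(R) diag = [3] → torsion [3]

Answer: M ≅ ℤ^1 ⊕ ℤ/3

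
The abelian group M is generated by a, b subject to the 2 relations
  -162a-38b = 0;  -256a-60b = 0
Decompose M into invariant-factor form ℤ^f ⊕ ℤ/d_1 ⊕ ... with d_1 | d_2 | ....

Answer: M ≅ ℤ/2 ⊕ ℤ/4

Derivation:
rank_ℚ(R)=2; free=2−2=0
SNF(R) diag = [2, 4] → torsion [2, 4]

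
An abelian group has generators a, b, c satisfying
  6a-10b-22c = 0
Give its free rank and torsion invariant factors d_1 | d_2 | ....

rank_ℚ(R)=1; free=3−1=2
SNF(R) diag = [2] → torsion [2]

Answer: M ≅ ℤ^2 ⊕ ℤ/2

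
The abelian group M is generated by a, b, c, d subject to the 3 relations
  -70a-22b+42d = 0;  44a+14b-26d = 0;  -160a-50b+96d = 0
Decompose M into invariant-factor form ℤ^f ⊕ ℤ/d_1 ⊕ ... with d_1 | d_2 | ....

Answer: M ≅ ℤ^1 ⊕ ℤ/2 ⊕ ℤ/2 ⊕ ℤ/2

Derivation:
rank_ℚ(R)=3; free=4−3=1
SNF(R) diag = [2, 2, 2] → torsion [2, 2, 2]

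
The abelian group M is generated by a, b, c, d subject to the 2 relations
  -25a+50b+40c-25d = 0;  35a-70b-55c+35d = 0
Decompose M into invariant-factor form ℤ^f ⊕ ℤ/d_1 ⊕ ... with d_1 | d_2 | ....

rank_ℚ(R)=2; free=4−2=2
SNF(R) diag = [5, 5] → torsion [5, 5]

Answer: M ≅ ℤ^2 ⊕ ℤ/5 ⊕ ℤ/5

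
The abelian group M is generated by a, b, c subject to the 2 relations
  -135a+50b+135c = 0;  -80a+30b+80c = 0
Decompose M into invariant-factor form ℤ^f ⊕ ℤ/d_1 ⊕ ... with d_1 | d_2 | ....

rank_ℚ(R)=2; free=3−2=1
SNF(R) diag = [5, 10] → torsion [5, 10]

Answer: M ≅ ℤ^1 ⊕ ℤ/5 ⊕ ℤ/10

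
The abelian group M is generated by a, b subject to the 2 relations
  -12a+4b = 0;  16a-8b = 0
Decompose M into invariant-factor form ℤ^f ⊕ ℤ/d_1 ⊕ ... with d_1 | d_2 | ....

Answer: M ≅ ℤ/4 ⊕ ℤ/8

Derivation:
rank_ℚ(R)=2; free=2−2=0
SNF(R) diag = [4, 8] → torsion [4, 8]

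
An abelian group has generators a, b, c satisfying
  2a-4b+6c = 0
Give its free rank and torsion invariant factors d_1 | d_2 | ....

rank_ℚ(R)=1; free=3−1=2
SNF(R) diag = [2] → torsion [2]

Answer: M ≅ ℤ^2 ⊕ ℤ/2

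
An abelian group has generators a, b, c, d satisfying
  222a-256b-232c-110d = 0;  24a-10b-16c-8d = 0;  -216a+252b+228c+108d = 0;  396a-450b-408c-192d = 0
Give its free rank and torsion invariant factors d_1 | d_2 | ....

Answer: M ≅ ℤ/2 ⊕ ℤ/6 ⊕ ℤ/12 ⊕ ℤ/36

Derivation:
rank_ℚ(R)=4; free=4−4=0
SNF(R) diag = [2, 6, 12, 36] → torsion [2, 6, 12, 36]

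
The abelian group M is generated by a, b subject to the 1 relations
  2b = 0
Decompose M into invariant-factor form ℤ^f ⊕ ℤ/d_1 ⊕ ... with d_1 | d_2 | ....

rank_ℚ(R)=1; free=2−1=1
SNF(R) diag = [2] → torsion [2]

Answer: M ≅ ℤ^1 ⊕ ℤ/2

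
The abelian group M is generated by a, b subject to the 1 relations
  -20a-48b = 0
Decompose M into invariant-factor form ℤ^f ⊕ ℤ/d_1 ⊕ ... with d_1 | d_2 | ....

Answer: M ≅ ℤ^1 ⊕ ℤ/4

Derivation:
rank_ℚ(R)=1; free=2−1=1
SNF(R) diag = [4] → torsion [4]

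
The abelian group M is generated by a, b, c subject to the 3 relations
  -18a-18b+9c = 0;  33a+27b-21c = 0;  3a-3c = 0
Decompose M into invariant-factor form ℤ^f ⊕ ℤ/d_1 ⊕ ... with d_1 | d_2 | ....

rank_ℚ(R)=3; free=3−3=0
SNF(R) diag = [3, 3, 9] → torsion [3, 3, 9]

Answer: M ≅ ℤ/3 ⊕ ℤ/3 ⊕ ℤ/9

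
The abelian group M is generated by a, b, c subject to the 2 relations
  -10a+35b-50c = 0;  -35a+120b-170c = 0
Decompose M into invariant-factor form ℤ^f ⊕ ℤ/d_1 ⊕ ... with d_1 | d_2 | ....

rank_ℚ(R)=2; free=3−2=1
SNF(R) diag = [5, 5] → torsion [5, 5]

Answer: M ≅ ℤ^1 ⊕ ℤ/5 ⊕ ℤ/5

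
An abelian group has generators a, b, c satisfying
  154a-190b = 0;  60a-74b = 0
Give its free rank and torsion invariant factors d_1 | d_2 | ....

Answer: M ≅ ℤ^1 ⊕ ℤ/2 ⊕ ℤ/2

Derivation:
rank_ℚ(R)=2; free=3−2=1
SNF(R) diag = [2, 2] → torsion [2, 2]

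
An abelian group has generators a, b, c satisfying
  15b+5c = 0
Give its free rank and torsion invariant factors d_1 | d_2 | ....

rank_ℚ(R)=1; free=3−1=2
SNF(R) diag = [5] → torsion [5]

Answer: M ≅ ℤ^2 ⊕ ℤ/5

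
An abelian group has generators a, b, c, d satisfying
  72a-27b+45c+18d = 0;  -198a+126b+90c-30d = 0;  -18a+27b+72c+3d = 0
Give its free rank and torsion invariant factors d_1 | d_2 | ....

rank_ℚ(R)=3; free=4−3=1
SNF(R) diag = [3, 9, 18] → torsion [3, 9, 18]

Answer: M ≅ ℤ^1 ⊕ ℤ/3 ⊕ ℤ/9 ⊕ ℤ/18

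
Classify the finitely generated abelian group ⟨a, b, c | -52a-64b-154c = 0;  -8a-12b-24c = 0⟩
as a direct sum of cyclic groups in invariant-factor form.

rank_ℚ(R)=2; free=3−2=1
SNF(R) diag = [2, 4] → torsion [2, 4]

Answer: M ≅ ℤ^1 ⊕ ℤ/2 ⊕ ℤ/4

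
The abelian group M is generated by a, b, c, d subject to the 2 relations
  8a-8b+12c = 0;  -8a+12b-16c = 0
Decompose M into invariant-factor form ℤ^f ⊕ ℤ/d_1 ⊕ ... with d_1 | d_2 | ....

rank_ℚ(R)=2; free=4−2=2
SNF(R) diag = [4, 4] → torsion [4, 4]

Answer: M ≅ ℤ^2 ⊕ ℤ/4 ⊕ ℤ/4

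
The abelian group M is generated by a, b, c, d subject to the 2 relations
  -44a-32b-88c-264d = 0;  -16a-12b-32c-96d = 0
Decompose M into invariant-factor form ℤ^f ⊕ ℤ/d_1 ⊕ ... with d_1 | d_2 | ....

rank_ℚ(R)=2; free=4−2=2
SNF(R) diag = [4, 4] → torsion [4, 4]

Answer: M ≅ ℤ^2 ⊕ ℤ/4 ⊕ ℤ/4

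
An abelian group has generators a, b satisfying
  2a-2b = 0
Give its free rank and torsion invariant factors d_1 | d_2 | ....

rank_ℚ(R)=1; free=2−1=1
SNF(R) diag = [2] → torsion [2]

Answer: M ≅ ℤ^1 ⊕ ℤ/2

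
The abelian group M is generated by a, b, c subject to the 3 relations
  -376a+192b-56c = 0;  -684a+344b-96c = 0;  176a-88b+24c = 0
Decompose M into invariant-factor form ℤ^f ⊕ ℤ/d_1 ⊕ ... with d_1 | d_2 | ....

Answer: M ≅ ℤ/4 ⊕ ℤ/8 ⊕ ℤ/8

Derivation:
rank_ℚ(R)=3; free=3−3=0
SNF(R) diag = [4, 8, 8] → torsion [4, 8, 8]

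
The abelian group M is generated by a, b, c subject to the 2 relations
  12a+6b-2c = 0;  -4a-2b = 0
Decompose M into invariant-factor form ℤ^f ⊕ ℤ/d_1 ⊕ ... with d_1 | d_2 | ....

Answer: M ≅ ℤ^1 ⊕ ℤ/2 ⊕ ℤ/2

Derivation:
rank_ℚ(R)=2; free=3−2=1
SNF(R) diag = [2, 2] → torsion [2, 2]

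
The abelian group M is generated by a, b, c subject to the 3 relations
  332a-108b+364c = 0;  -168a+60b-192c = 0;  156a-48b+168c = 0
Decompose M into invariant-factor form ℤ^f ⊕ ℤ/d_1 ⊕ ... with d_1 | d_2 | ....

Answer: M ≅ ℤ/4 ⊕ ℤ/12 ⊕ ℤ/36

Derivation:
rank_ℚ(R)=3; free=3−3=0
SNF(R) diag = [4, 12, 36] → torsion [4, 12, 36]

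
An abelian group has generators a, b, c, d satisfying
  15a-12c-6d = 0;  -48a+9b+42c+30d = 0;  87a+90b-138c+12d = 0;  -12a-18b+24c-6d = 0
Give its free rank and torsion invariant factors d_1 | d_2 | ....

Answer: M ≅ ℤ/3 ⊕ ℤ/9 ⊕ ℤ/18 ⊕ ℤ/54

Derivation:
rank_ℚ(R)=4; free=4−4=0
SNF(R) diag = [3, 9, 18, 54] → torsion [3, 9, 18, 54]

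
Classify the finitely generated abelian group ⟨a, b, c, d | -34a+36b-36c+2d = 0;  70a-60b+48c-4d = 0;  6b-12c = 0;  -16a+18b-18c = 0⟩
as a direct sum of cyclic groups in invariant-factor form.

Answer: M ≅ ℤ/2 ⊕ ℤ/2 ⊕ ℤ/6 ⊕ ℤ/18

Derivation:
rank_ℚ(R)=4; free=4−4=0
SNF(R) diag = [2, 2, 6, 18] → torsion [2, 2, 6, 18]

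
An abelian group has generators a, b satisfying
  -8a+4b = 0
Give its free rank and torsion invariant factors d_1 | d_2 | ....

rank_ℚ(R)=1; free=2−1=1
SNF(R) diag = [4] → torsion [4]

Answer: M ≅ ℤ^1 ⊕ ℤ/4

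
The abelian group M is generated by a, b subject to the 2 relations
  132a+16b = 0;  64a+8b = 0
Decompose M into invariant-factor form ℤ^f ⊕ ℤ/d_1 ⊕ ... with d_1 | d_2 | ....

Answer: M ≅ ℤ/4 ⊕ ℤ/8

Derivation:
rank_ℚ(R)=2; free=2−2=0
SNF(R) diag = [4, 8] → torsion [4, 8]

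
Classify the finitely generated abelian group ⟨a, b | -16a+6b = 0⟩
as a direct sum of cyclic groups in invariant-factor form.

rank_ℚ(R)=1; free=2−1=1
SNF(R) diag = [2] → torsion [2]

Answer: M ≅ ℤ^1 ⊕ ℤ/2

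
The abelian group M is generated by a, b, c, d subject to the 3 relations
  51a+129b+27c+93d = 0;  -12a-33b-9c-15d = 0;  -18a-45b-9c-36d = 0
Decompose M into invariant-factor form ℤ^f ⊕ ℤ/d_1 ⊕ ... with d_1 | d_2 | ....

rank_ℚ(R)=3; free=4−3=1
SNF(R) diag = [3, 9, 9] → torsion [3, 9, 9]

Answer: M ≅ ℤ^1 ⊕ ℤ/3 ⊕ ℤ/9 ⊕ ℤ/9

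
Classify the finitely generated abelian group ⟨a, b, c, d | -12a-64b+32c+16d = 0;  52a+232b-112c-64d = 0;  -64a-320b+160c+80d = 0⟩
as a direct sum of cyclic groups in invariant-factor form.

rank_ℚ(R)=3; free=4−3=1
SNF(R) diag = [4, 8, 16] → torsion [4, 8, 16]

Answer: M ≅ ℤ^1 ⊕ ℤ/4 ⊕ ℤ/8 ⊕ ℤ/16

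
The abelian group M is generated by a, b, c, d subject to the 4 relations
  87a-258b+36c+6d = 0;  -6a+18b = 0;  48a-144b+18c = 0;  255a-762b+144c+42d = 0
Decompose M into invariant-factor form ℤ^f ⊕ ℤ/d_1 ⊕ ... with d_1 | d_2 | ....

Answer: M ≅ ℤ/3 ⊕ ℤ/6 ⊕ ℤ/18 ⊕ ℤ/36

Derivation:
rank_ℚ(R)=4; free=4−4=0
SNF(R) diag = [3, 6, 18, 36] → torsion [3, 6, 18, 36]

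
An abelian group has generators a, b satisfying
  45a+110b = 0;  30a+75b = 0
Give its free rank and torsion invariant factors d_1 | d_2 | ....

rank_ℚ(R)=2; free=2−2=0
SNF(R) diag = [5, 15] → torsion [5, 15]

Answer: M ≅ ℤ/5 ⊕ ℤ/15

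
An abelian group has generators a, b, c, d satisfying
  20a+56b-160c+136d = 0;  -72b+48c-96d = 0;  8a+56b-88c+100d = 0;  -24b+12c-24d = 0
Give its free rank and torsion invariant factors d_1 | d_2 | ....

Answer: M ≅ ℤ/4 ⊕ ℤ/12 ⊕ ℤ/12 ⊕ ℤ/24

Derivation:
rank_ℚ(R)=4; free=4−4=0
SNF(R) diag = [4, 12, 12, 24] → torsion [4, 12, 12, 24]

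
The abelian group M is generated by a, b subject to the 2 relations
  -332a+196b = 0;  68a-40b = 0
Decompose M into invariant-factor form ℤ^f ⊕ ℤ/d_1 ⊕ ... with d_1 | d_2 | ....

Answer: M ≅ ℤ/4 ⊕ ℤ/12

Derivation:
rank_ℚ(R)=2; free=2−2=0
SNF(R) diag = [4, 12] → torsion [4, 12]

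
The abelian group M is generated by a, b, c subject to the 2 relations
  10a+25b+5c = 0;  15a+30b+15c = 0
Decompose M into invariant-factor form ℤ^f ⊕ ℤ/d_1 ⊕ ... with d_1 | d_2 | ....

Answer: M ≅ ℤ^1 ⊕ ℤ/5 ⊕ ℤ/15

Derivation:
rank_ℚ(R)=2; free=3−2=1
SNF(R) diag = [5, 15] → torsion [5, 15]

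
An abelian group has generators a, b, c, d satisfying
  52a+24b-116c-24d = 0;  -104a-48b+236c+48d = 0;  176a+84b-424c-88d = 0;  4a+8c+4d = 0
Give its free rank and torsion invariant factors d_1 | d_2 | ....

rank_ℚ(R)=4; free=4−4=0
SNF(R) diag = [4, 4, 4, 12] → torsion [4, 4, 4, 12]

Answer: M ≅ ℤ/4 ⊕ ℤ/4 ⊕ ℤ/4 ⊕ ℤ/12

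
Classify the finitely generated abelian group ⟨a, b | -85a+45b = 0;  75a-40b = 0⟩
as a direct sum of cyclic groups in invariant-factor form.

rank_ℚ(R)=2; free=2−2=0
SNF(R) diag = [5, 5] → torsion [5, 5]

Answer: M ≅ ℤ/5 ⊕ ℤ/5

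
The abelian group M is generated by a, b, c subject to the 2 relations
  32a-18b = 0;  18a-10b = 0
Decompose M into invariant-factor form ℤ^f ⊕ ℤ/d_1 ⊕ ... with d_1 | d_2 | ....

rank_ℚ(R)=2; free=3−2=1
SNF(R) diag = [2, 2] → torsion [2, 2]

Answer: M ≅ ℤ^1 ⊕ ℤ/2 ⊕ ℤ/2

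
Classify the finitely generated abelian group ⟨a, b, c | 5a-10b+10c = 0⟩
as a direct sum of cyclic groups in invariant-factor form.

rank_ℚ(R)=1; free=3−1=2
SNF(R) diag = [5] → torsion [5]

Answer: M ≅ ℤ^2 ⊕ ℤ/5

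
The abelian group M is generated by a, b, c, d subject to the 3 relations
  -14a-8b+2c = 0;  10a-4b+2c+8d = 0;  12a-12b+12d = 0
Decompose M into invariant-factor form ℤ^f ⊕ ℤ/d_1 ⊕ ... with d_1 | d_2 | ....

rank_ℚ(R)=3; free=4−3=1
SNF(R) diag = [2, 4, 12] → torsion [2, 4, 12]

Answer: M ≅ ℤ^1 ⊕ ℤ/2 ⊕ ℤ/4 ⊕ ℤ/12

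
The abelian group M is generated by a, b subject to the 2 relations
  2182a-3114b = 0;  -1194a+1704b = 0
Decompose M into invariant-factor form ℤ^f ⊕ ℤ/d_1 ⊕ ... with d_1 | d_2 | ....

rank_ℚ(R)=2; free=2−2=0
SNF(R) diag = [2, 6] → torsion [2, 6]

Answer: M ≅ ℤ/2 ⊕ ℤ/6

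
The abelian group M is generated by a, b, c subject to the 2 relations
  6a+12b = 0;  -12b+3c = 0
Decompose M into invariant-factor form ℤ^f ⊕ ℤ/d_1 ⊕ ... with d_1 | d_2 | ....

rank_ℚ(R)=2; free=3−2=1
SNF(R) diag = [3, 6] → torsion [3, 6]

Answer: M ≅ ℤ^1 ⊕ ℤ/3 ⊕ ℤ/6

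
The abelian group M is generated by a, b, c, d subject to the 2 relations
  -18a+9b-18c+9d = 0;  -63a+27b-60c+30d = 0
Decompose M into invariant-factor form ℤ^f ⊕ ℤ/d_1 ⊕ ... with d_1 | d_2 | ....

Answer: M ≅ ℤ^2 ⊕ ℤ/3 ⊕ ℤ/9

Derivation:
rank_ℚ(R)=2; free=4−2=2
SNF(R) diag = [3, 9] → torsion [3, 9]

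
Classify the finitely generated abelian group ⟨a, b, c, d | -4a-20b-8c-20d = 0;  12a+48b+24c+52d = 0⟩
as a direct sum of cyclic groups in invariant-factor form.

Answer: M ≅ ℤ^2 ⊕ ℤ/4 ⊕ ℤ/4

Derivation:
rank_ℚ(R)=2; free=4−2=2
SNF(R) diag = [4, 4] → torsion [4, 4]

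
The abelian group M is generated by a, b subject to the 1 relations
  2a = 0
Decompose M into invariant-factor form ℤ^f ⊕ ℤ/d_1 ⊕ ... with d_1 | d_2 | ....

rank_ℚ(R)=1; free=2−1=1
SNF(R) diag = [2] → torsion [2]

Answer: M ≅ ℤ^1 ⊕ ℤ/2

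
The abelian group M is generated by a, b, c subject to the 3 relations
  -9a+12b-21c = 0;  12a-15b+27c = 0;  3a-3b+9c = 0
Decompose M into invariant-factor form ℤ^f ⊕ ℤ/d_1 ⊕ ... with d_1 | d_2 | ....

rank_ℚ(R)=3; free=3−3=0
SNF(R) diag = [3, 3, 3] → torsion [3, 3, 3]

Answer: M ≅ ℤ/3 ⊕ ℤ/3 ⊕ ℤ/3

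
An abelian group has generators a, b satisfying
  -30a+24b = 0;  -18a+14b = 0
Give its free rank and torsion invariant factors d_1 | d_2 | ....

rank_ℚ(R)=2; free=2−2=0
SNF(R) diag = [2, 6] → torsion [2, 6]

Answer: M ≅ ℤ/2 ⊕ ℤ/6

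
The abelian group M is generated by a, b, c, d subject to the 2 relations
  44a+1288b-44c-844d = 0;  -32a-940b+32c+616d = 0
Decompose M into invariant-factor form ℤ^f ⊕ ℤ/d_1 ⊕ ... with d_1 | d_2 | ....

rank_ℚ(R)=2; free=4−2=2
SNF(R) diag = [4, 12] → torsion [4, 12]

Answer: M ≅ ℤ^2 ⊕ ℤ/4 ⊕ ℤ/12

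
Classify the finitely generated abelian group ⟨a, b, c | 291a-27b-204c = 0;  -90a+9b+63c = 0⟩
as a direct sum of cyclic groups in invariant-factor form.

Answer: M ≅ ℤ^1 ⊕ ℤ/3 ⊕ ℤ/9

Derivation:
rank_ℚ(R)=2; free=3−2=1
SNF(R) diag = [3, 9] → torsion [3, 9]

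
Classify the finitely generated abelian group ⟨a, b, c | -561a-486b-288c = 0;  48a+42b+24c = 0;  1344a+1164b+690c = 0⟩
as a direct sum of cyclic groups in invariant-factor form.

rank_ℚ(R)=3; free=3−3=0
SNF(R) diag = [3, 6, 6] → torsion [3, 6, 6]

Answer: M ≅ ℤ/3 ⊕ ℤ/6 ⊕ ℤ/6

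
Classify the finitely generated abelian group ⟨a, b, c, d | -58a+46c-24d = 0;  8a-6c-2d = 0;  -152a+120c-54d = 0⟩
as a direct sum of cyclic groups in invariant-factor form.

Answer: M ≅ ℤ^1 ⊕ ℤ/2 ⊕ ℤ/2 ⊕ ℤ/2

Derivation:
rank_ℚ(R)=3; free=4−3=1
SNF(R) diag = [2, 2, 2] → torsion [2, 2, 2]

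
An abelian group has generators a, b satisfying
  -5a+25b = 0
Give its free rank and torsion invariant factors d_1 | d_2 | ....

Answer: M ≅ ℤ^1 ⊕ ℤ/5

Derivation:
rank_ℚ(R)=1; free=2−1=1
SNF(R) diag = [5] → torsion [5]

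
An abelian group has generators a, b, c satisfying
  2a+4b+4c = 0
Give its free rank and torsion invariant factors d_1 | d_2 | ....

rank_ℚ(R)=1; free=3−1=2
SNF(R) diag = [2] → torsion [2]

Answer: M ≅ ℤ^2 ⊕ ℤ/2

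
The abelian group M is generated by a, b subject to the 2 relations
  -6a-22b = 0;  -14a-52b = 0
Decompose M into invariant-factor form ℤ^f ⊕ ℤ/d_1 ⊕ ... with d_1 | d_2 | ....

rank_ℚ(R)=2; free=2−2=0
SNF(R) diag = [2, 2] → torsion [2, 2]

Answer: M ≅ ℤ/2 ⊕ ℤ/2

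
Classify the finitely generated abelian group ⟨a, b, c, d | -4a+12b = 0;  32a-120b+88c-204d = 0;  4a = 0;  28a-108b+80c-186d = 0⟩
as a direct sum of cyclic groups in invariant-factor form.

rank_ℚ(R)=4; free=4−4=0
SNF(R) diag = [2, 4, 12, 24] → torsion [2, 4, 12, 24]

Answer: M ≅ ℤ/2 ⊕ ℤ/4 ⊕ ℤ/12 ⊕ ℤ/24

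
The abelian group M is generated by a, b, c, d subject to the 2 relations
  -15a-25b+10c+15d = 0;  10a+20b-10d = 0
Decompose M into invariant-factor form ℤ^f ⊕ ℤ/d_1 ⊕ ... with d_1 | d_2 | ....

rank_ℚ(R)=2; free=4−2=2
SNF(R) diag = [5, 10] → torsion [5, 10]

Answer: M ≅ ℤ^2 ⊕ ℤ/5 ⊕ ℤ/10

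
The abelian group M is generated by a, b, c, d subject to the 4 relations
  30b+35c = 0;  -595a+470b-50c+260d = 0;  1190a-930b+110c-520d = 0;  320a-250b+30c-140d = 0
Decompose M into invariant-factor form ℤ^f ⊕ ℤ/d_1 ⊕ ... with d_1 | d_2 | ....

rank_ℚ(R)=4; free=4−4=0
SNF(R) diag = [5, 5, 10, 20] → torsion [5, 5, 10, 20]

Answer: M ≅ ℤ/5 ⊕ ℤ/5 ⊕ ℤ/10 ⊕ ℤ/20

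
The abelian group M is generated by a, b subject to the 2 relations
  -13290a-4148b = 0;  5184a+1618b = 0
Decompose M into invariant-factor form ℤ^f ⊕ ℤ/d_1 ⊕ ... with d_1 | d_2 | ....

rank_ℚ(R)=2; free=2−2=0
SNF(R) diag = [2, 6] → torsion [2, 6]

Answer: M ≅ ℤ/2 ⊕ ℤ/6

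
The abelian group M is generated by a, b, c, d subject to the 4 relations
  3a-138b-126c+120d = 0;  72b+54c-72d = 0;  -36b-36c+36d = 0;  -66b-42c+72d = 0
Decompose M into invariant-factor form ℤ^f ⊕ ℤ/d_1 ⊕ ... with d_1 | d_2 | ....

Answer: M ≅ ℤ/3 ⊕ ℤ/6 ⊕ ℤ/18 ⊕ ℤ/36

Derivation:
rank_ℚ(R)=4; free=4−4=0
SNF(R) diag = [3, 6, 18, 36] → torsion [3, 6, 18, 36]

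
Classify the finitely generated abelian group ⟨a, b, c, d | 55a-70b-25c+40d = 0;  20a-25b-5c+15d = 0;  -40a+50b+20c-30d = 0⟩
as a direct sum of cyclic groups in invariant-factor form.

rank_ℚ(R)=3; free=4−3=1
SNF(R) diag = [5, 5, 10] → torsion [5, 5, 10]

Answer: M ≅ ℤ^1 ⊕ ℤ/5 ⊕ ℤ/5 ⊕ ℤ/10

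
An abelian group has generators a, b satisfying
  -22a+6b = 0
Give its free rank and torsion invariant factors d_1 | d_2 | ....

rank_ℚ(R)=1; free=2−1=1
SNF(R) diag = [2] → torsion [2]

Answer: M ≅ ℤ^1 ⊕ ℤ/2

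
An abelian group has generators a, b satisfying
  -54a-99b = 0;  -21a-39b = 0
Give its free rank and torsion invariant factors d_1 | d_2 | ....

rank_ℚ(R)=2; free=2−2=0
SNF(R) diag = [3, 9] → torsion [3, 9]

Answer: M ≅ ℤ/3 ⊕ ℤ/9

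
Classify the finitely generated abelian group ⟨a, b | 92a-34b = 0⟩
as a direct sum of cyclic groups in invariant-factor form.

Answer: M ≅ ℤ^1 ⊕ ℤ/2

Derivation:
rank_ℚ(R)=1; free=2−1=1
SNF(R) diag = [2] → torsion [2]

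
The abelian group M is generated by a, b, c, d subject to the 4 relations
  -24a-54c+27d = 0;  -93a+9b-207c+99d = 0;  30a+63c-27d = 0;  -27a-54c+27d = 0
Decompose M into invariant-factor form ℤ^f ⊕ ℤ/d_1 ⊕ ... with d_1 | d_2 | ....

Answer: M ≅ ℤ/3 ⊕ ℤ/9 ⊕ ℤ/9 ⊕ ℤ/27

Derivation:
rank_ℚ(R)=4; free=4−4=0
SNF(R) diag = [3, 9, 9, 27] → torsion [3, 9, 9, 27]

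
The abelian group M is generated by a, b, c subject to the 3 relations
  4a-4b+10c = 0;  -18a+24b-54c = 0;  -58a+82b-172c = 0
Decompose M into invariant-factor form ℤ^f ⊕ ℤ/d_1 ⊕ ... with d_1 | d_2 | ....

Answer: M ≅ ℤ/2 ⊕ ℤ/6 ⊕ ℤ/18

Derivation:
rank_ℚ(R)=3; free=3−3=0
SNF(R) diag = [2, 6, 18] → torsion [2, 6, 18]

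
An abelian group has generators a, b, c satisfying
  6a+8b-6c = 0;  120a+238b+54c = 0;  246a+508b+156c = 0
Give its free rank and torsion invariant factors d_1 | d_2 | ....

Answer: M ≅ ℤ/2 ⊕ ℤ/6 ⊕ ℤ/18

Derivation:
rank_ℚ(R)=3; free=3−3=0
SNF(R) diag = [2, 6, 18] → torsion [2, 6, 18]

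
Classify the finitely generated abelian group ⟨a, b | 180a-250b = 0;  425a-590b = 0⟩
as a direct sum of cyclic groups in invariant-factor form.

rank_ℚ(R)=2; free=2−2=0
SNF(R) diag = [5, 10] → torsion [5, 10]

Answer: M ≅ ℤ/5 ⊕ ℤ/10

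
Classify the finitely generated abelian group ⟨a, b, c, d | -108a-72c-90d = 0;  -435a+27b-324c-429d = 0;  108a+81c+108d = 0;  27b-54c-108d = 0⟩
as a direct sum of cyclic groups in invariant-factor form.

Answer: M ≅ ℤ/3 ⊕ ℤ/9 ⊕ ℤ/27 ⊕ ℤ/54

Derivation:
rank_ℚ(R)=4; free=4−4=0
SNF(R) diag = [3, 9, 27, 54] → torsion [3, 9, 27, 54]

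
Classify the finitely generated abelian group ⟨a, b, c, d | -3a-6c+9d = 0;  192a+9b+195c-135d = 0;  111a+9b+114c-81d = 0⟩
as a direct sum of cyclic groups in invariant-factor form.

rank_ℚ(R)=3; free=4−3=1
SNF(R) diag = [3, 9, 27] → torsion [3, 9, 27]

Answer: M ≅ ℤ^1 ⊕ ℤ/3 ⊕ ℤ/9 ⊕ ℤ/27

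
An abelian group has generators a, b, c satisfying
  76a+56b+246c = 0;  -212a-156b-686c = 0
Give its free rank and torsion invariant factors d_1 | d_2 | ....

rank_ℚ(R)=2; free=3−2=1
SNF(R) diag = [2, 4] → torsion [2, 4]

Answer: M ≅ ℤ^1 ⊕ ℤ/2 ⊕ ℤ/4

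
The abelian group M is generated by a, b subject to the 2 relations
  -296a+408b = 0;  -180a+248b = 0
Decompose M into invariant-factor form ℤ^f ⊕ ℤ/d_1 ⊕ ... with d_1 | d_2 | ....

rank_ℚ(R)=2; free=2−2=0
SNF(R) diag = [4, 8] → torsion [4, 8]

Answer: M ≅ ℤ/4 ⊕ ℤ/8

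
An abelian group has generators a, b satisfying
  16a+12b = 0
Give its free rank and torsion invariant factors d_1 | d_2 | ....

Answer: M ≅ ℤ^1 ⊕ ℤ/4

Derivation:
rank_ℚ(R)=1; free=2−1=1
SNF(R) diag = [4] → torsion [4]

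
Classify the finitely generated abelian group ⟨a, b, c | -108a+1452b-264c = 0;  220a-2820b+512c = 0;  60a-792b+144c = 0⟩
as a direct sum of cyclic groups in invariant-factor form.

rank_ℚ(R)=3; free=3−3=0
SNF(R) diag = [4, 12, 24] → torsion [4, 12, 24]

Answer: M ≅ ℤ/4 ⊕ ℤ/12 ⊕ ℤ/24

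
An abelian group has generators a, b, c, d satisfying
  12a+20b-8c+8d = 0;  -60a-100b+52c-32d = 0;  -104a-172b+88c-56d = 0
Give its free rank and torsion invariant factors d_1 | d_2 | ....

Answer: M ≅ ℤ^1 ⊕ ℤ/4 ⊕ ℤ/4 ⊕ ℤ/4

Derivation:
rank_ℚ(R)=3; free=4−3=1
SNF(R) diag = [4, 4, 4] → torsion [4, 4, 4]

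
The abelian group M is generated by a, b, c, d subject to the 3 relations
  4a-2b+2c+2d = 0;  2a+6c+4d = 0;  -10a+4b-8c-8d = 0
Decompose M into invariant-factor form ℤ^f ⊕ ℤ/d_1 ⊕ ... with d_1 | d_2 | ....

Answer: M ≅ ℤ^1 ⊕ ℤ/2 ⊕ ℤ/2 ⊕ ℤ/2

Derivation:
rank_ℚ(R)=3; free=4−3=1
SNF(R) diag = [2, 2, 2] → torsion [2, 2, 2]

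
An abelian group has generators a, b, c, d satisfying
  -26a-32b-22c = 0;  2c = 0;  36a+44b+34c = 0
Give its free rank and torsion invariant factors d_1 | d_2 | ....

rank_ℚ(R)=3; free=4−3=1
SNF(R) diag = [2, 2, 4] → torsion [2, 2, 4]

Answer: M ≅ ℤ^1 ⊕ ℤ/2 ⊕ ℤ/2 ⊕ ℤ/4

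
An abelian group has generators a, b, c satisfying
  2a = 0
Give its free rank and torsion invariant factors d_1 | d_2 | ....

rank_ℚ(R)=1; free=3−1=2
SNF(R) diag = [2] → torsion [2]

Answer: M ≅ ℤ^2 ⊕ ℤ/2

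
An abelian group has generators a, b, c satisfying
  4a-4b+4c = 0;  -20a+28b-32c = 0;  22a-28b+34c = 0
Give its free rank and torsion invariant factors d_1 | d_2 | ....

Answer: M ≅ ℤ/2 ⊕ ℤ/4 ⊕ ℤ/12

Derivation:
rank_ℚ(R)=3; free=3−3=0
SNF(R) diag = [2, 4, 12] → torsion [2, 4, 12]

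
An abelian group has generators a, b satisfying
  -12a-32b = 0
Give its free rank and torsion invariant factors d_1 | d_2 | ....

rank_ℚ(R)=1; free=2−1=1
SNF(R) diag = [4] → torsion [4]

Answer: M ≅ ℤ^1 ⊕ ℤ/4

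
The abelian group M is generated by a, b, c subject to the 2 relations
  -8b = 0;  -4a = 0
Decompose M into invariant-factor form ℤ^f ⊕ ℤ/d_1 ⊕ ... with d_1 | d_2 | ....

Answer: M ≅ ℤ^1 ⊕ ℤ/4 ⊕ ℤ/8

Derivation:
rank_ℚ(R)=2; free=3−2=1
SNF(R) diag = [4, 8] → torsion [4, 8]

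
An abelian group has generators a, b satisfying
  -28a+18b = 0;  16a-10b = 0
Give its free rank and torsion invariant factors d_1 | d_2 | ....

rank_ℚ(R)=2; free=2−2=0
SNF(R) diag = [2, 4] → torsion [2, 4]

Answer: M ≅ ℤ/2 ⊕ ℤ/4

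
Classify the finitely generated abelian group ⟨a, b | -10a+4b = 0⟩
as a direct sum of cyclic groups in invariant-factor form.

rank_ℚ(R)=1; free=2−1=1
SNF(R) diag = [2] → torsion [2]

Answer: M ≅ ℤ^1 ⊕ ℤ/2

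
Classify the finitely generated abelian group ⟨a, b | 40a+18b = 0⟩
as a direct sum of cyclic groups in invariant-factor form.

Answer: M ≅ ℤ^1 ⊕ ℤ/2

Derivation:
rank_ℚ(R)=1; free=2−1=1
SNF(R) diag = [2] → torsion [2]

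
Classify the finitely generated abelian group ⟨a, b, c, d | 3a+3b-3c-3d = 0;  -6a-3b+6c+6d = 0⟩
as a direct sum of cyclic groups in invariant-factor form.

rank_ℚ(R)=2; free=4−2=2
SNF(R) diag = [3, 3] → torsion [3, 3]

Answer: M ≅ ℤ^2 ⊕ ℤ/3 ⊕ ℤ/3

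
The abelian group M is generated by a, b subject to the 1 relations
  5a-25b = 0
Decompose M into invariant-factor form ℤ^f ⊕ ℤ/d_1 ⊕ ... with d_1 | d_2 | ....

rank_ℚ(R)=1; free=2−1=1
SNF(R) diag = [5] → torsion [5]

Answer: M ≅ ℤ^1 ⊕ ℤ/5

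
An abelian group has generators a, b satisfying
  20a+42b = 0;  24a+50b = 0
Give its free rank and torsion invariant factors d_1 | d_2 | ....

Answer: M ≅ ℤ/2 ⊕ ℤ/4

Derivation:
rank_ℚ(R)=2; free=2−2=0
SNF(R) diag = [2, 4] → torsion [2, 4]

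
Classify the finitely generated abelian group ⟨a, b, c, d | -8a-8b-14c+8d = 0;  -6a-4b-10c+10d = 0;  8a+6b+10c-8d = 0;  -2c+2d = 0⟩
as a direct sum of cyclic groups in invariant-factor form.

rank_ℚ(R)=4; free=4−4=0
SNF(R) diag = [2, 2, 2, 2] → torsion [2, 2, 2, 2]

Answer: M ≅ ℤ/2 ⊕ ℤ/2 ⊕ ℤ/2 ⊕ ℤ/2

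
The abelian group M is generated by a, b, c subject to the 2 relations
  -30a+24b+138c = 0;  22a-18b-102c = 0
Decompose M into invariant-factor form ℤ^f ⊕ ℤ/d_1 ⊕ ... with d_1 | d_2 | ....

Answer: M ≅ ℤ^1 ⊕ ℤ/2 ⊕ ℤ/6

Derivation:
rank_ℚ(R)=2; free=3−2=1
SNF(R) diag = [2, 6] → torsion [2, 6]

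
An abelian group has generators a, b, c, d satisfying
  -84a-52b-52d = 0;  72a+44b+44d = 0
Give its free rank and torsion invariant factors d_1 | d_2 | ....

rank_ℚ(R)=2; free=4−2=2
SNF(R) diag = [4, 12] → torsion [4, 12]

Answer: M ≅ ℤ^2 ⊕ ℤ/4 ⊕ ℤ/12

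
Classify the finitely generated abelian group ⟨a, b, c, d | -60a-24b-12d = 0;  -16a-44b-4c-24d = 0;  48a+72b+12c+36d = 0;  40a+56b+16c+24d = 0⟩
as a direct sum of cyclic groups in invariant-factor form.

Answer: M ≅ ℤ/4 ⊕ ℤ/12 ⊕ ℤ/12 ⊕ ℤ/24

Derivation:
rank_ℚ(R)=4; free=4−4=0
SNF(R) diag = [4, 12, 12, 24] → torsion [4, 12, 12, 24]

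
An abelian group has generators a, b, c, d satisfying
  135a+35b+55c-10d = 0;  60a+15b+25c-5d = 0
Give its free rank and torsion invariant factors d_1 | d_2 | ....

Answer: M ≅ ℤ^2 ⊕ ℤ/5 ⊕ ℤ/5

Derivation:
rank_ℚ(R)=2; free=4−2=2
SNF(R) diag = [5, 5] → torsion [5, 5]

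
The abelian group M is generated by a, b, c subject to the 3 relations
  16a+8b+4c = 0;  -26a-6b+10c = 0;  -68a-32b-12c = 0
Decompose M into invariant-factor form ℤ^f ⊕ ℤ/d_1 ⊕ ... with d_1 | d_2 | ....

Answer: M ≅ ℤ/2 ⊕ ℤ/4 ⊕ ℤ/4

Derivation:
rank_ℚ(R)=3; free=3−3=0
SNF(R) diag = [2, 4, 4] → torsion [2, 4, 4]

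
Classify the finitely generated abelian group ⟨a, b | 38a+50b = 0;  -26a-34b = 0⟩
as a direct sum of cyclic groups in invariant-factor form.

Answer: M ≅ ℤ/2 ⊕ ℤ/4

Derivation:
rank_ℚ(R)=2; free=2−2=0
SNF(R) diag = [2, 4] → torsion [2, 4]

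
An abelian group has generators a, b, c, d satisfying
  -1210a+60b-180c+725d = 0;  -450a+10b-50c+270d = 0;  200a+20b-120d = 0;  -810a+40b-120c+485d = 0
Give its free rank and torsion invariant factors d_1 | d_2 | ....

Answer: M ≅ ℤ/5 ⊕ ℤ/10 ⊕ ℤ/20 ⊕ ℤ/60

Derivation:
rank_ℚ(R)=4; free=4−4=0
SNF(R) diag = [5, 10, 20, 60] → torsion [5, 10, 20, 60]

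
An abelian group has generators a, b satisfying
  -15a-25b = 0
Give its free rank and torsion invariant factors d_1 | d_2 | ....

Answer: M ≅ ℤ^1 ⊕ ℤ/5

Derivation:
rank_ℚ(R)=1; free=2−1=1
SNF(R) diag = [5] → torsion [5]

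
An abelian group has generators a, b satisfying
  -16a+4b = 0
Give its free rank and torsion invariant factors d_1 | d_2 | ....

rank_ℚ(R)=1; free=2−1=1
SNF(R) diag = [4] → torsion [4]

Answer: M ≅ ℤ^1 ⊕ ℤ/4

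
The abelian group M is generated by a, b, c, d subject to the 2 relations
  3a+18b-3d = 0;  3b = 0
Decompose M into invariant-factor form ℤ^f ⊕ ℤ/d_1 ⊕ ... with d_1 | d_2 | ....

Answer: M ≅ ℤ^2 ⊕ ℤ/3 ⊕ ℤ/3

Derivation:
rank_ℚ(R)=2; free=4−2=2
SNF(R) diag = [3, 3] → torsion [3, 3]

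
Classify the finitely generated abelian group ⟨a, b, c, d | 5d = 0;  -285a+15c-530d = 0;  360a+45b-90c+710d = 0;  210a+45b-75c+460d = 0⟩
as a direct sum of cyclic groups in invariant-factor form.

Answer: M ≅ ℤ/5 ⊕ ℤ/15 ⊕ ℤ/45 ⊕ ℤ/135

Derivation:
rank_ℚ(R)=4; free=4−4=0
SNF(R) diag = [5, 15, 45, 135] → torsion [5, 15, 45, 135]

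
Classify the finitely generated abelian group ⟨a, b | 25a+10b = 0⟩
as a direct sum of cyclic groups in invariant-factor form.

Answer: M ≅ ℤ^1 ⊕ ℤ/5

Derivation:
rank_ℚ(R)=1; free=2−1=1
SNF(R) diag = [5] → torsion [5]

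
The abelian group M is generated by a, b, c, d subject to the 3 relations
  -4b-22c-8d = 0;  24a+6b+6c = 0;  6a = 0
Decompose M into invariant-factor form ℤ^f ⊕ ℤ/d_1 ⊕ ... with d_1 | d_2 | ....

Answer: M ≅ ℤ^1 ⊕ ℤ/2 ⊕ ℤ/6 ⊕ ℤ/6

Derivation:
rank_ℚ(R)=3; free=4−3=1
SNF(R) diag = [2, 6, 6] → torsion [2, 6, 6]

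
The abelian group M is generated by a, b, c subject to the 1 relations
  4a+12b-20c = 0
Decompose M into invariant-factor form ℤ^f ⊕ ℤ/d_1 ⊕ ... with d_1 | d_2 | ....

rank_ℚ(R)=1; free=3−1=2
SNF(R) diag = [4] → torsion [4]

Answer: M ≅ ℤ^2 ⊕ ℤ/4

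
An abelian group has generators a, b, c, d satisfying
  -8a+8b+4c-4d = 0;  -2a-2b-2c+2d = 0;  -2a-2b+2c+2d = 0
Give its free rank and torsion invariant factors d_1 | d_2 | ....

rank_ℚ(R)=3; free=4−3=1
SNF(R) diag = [2, 4, 4] → torsion [2, 4, 4]

Answer: M ≅ ℤ^1 ⊕ ℤ/2 ⊕ ℤ/4 ⊕ ℤ/4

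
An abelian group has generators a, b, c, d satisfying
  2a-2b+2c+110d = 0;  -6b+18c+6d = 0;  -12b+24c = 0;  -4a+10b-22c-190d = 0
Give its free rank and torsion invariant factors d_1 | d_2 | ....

Answer: M ≅ ℤ/2 ⊕ ℤ/6 ⊕ ℤ/12 ⊕ ℤ/36

Derivation:
rank_ℚ(R)=4; free=4−4=0
SNF(R) diag = [2, 6, 12, 36] → torsion [2, 6, 12, 36]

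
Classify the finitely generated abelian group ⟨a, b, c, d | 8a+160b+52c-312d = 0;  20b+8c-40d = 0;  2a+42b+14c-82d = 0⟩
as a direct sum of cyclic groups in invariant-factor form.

rank_ℚ(R)=3; free=4−3=1
SNF(R) diag = [2, 4, 4] → torsion [2, 4, 4]

Answer: M ≅ ℤ^1 ⊕ ℤ/2 ⊕ ℤ/4 ⊕ ℤ/4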